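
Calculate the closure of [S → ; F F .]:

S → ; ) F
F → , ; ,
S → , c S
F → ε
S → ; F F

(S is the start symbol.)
{ [S → ; F F .] }

To compute CLOSURE, for each item [A → α.Bβ] where B is a non-terminal, add [B → .γ] for all productions B → γ; repeat for the newly added items until nothing changes.

Start with: [S → ; F F .]
The dot is at the end, so nothing is added.

CLOSURE = { [S → ; F F .] }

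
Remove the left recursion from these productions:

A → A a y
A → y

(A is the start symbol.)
A is directly left-recursive. The standard transformation for
  A → A α₁ | ... | A α_m | β₁ | ... | β_n
is
  A  → β₁ A' | ... | β_n A'
  A' → α₁ A' | ... | α_m A' | ε

A → y becomes A → y A'
A → A a y becomes A' → a y A'
Add A' → ε

Resulting grammar:
A → y A'
A' → a y A'
A' → ε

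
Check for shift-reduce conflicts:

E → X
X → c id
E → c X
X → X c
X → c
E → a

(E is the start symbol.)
Yes — I2: [E → X .] vs [X → X . c]; I4: [X → c .] vs [X → . c]; I5: [E → c X .] vs [X → X . c]; I6: [X → c .] vs [X → c . id]

Augment with E' → E and build the canonical LR(0) collection (I0 = CLOSURE({[E' → . E]}), then GOTO on every symbol after a dot until no new states appear). It has 9 states:
  I0: { [E → . X], [E → . a], [E → . c X], [E' → . E], [X → . X c], [X → . c id], [X → . c] }  — shift
  I1: { [E' → E .] }  — accept
  I2: { [E → X .], [X → X . c] }  — shift, reduce
  I3: { [E → a .] }  — reduce
  I4: { [E → c . X], [X → . X c], [X → . c id], [X → . c], [X → c . id], [X → c .] }  — shift, reduce
  I5: { [E → c X .], [X → X . c] }  — shift, reduce
  I6: { [X → c . id], [X → c .] }  — shift, reduce
  I7: { [X → c id .] }  — reduce
  I8: { [X → X c .] }  — reduce

I2 contains reduce item [E → X .] and shift item [X → X . c] — shift-reduce conflict.
I4 contains reduce item [X → c .] and shift items [X → . c], [X → . c id], [X → c . id] — shift-reduce conflict.
I5 contains reduce item [E → c X .] and shift item [X → X . c] — shift-reduce conflict.
I6 contains reduce item [X → c .] and shift item [X → c . id] — shift-reduce conflict.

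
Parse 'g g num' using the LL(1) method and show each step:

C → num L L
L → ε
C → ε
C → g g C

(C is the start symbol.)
LL(1) parsing maintains a stack (initially the start symbol over $) and the input. At each step: if the stack top is a terminal, match it against the current input token; if it is a non-terminal N, replace it with the RHS of M[N, lookahead] (the unique production whose predict set contains the lookahead).

Stack is shown with the top on the left.

Stack      Input      Action
----------------------------
C $        g g num $  output C → g g C
g g C $    g g num $  match 'g'
g C $      g num $    match 'g'
C $        num $      output C → num L L
num L L $  num $      match 'num'
L L $      $          output L → ε
L $        $          output L → ε
$          $          accept

The string is accepted.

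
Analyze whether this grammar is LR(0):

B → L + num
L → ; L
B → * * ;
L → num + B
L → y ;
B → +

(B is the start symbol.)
Yes, the grammar is LR(0)

Augment with B' → B and build the canonical LR(0) collection (I0 = CLOSURE({[B' → . B]}), then GOTO on every symbol after a dot until no new states appear). It has 16 states:
  I0: { [B → . * * ;], [B → . +], [B → . L + num], [B' → . B], [L → . ; L], [L → . num + B], [L → . y ;] }  — shift
  I1: { [B → * . * ;] }  — shift
  I2: { [B → + .] }  — reduce
  I3: { [L → . ; L], [L → . num + B], [L → . y ;], [L → ; . L] }  — shift
  I4: { [B' → B .] }  — accept
  I5: { [B → L . + num] }  — shift
  I6: { [L → num . + B] }  — shift
  I7: { [L → y . ;] }  — shift
  I8: { [L → y ; .] }  — reduce
  I9: { [B → . * * ;], [B → . +], [B → . L + num], [L → . ; L], [L → . num + B], [L → . y ;], [L → num + . B] }  — shift
  I10: { [L → num + B .] }  — reduce
  I11: { [B → L + . num] }  — shift
  I12: { [B → L + num .] }  — reduce
  I13: { [L → ; L .] }  — reduce
  I14: { [B → * * . ;] }  — shift
  I15: { [B → * * ; .] }  — reduce

Every state is either a pure shift/goto state or contains exactly one complete item and nothing to shift — no conflicts. The grammar is LR(0).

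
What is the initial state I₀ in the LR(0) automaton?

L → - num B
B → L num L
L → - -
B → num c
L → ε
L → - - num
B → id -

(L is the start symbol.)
{ [L → . - - num], [L → . - -], [L → . - num B], [L → .], [L' → . L] }

First, augment the grammar with L' → L
I₀ = CLOSURE({ [L' → . L] }):
  [L' → . L] has the dot before L: add [L → . - num B], [L → . - -], [L → .], [L → . - - num]
No further items can be added.

I₀ = { [L → . - - num], [L → . - -], [L → . - num B], [L → .], [L' → . L] }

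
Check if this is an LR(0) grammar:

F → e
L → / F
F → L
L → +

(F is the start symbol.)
A grammar is LR(0) if no state in the canonical LR(0) collection has:
  - both a shift item (dot before a terminal) and a complete item (shift-reduce conflict), or
  - two or more complete items (reduce-reduce conflict; the accept item [F' → F .] counts as a complete item here).

Augment with F' → F and build the canonical LR(0) collection (I0 = CLOSURE({[F' → . F]}), then GOTO on every symbol after a dot until no new states appear). It has 7 states:
  I0: { [F → . L], [F → . e], [F' → . F], [L → . +], [L → . / F] }  — shift
  I1: { [L → + .] }  — reduce
  I2: { [F → . L], [F → . e], [L → . +], [L → . / F], [L → / . F] }  — shift
  I3: { [F' → F .] }  — accept
  I4: { [F → L .] }  — reduce
  I5: { [F → e .] }  — reduce
  I6: { [L → / F .] }  — reduce

Every state is either a pure shift/goto state or contains exactly one complete item and nothing to shift — no conflicts. The grammar is LR(0).

Answer: Yes, the grammar is LR(0)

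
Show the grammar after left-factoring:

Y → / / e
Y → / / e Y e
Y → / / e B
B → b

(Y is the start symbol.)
Y → / / e Y'
Y' → ε
Y' → Y e
Y' → B
B → b

Left-factoring transforms A → αβ₁ | αβ₂ into A → αA' and A' → β₁ | β₂
(α is the longest common prefix among the alternatives). Repeat until
no nonterminal has two alternatives with a common prefix.

Round 1: Y has alternatives sharing prefix '/ / e'. Introduce Y': Y → / / e Y'
  Add: Y' → ε
  Add: Y' → Y e
  Add: Y' → B

No remaining common prefixes — done.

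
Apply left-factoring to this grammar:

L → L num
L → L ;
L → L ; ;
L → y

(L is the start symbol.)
Left-factoring transforms A → αβ₁ | αβ₂ into A → αA' and A' → β₁ | β₂
(α is the longest common prefix among the alternatives). Repeat until
no nonterminal has two alternatives with a common prefix.

Round 1: L has alternatives sharing prefix 'L'. Introduce L': L → L L'
  Add: L' → num
  Add: L' → ;
  Add: L' → ; ;

Round 2: L' has alternatives sharing prefix ';'. Introduce L'': L' → ; L''
  Add: L'' → ε
  Add: L'' → ;

No remaining common prefixes — done.

Resulting grammar:
L → L L'
L' → num
L' → ; L''
L'' → ε
L'' → ;
L → y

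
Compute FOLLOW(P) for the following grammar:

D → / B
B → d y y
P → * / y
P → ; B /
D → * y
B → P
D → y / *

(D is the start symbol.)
In B → P: P is at the end, add FOLLOW(B)

The FOLLOW sets referred to above (computed the same way, to a fixed point):
  FOLLOW(B) = { $, '/' }

Taking the union: FOLLOW(P) = { $, '/' }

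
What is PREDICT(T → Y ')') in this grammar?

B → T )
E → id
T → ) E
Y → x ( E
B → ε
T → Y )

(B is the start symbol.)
PREDICT(T → Y ')') = (FIRST(RHS) \ {ε}) ∪ (FOLLOW(T) if ε ∈ FIRST(RHS), i.e. RHS ⇒* ε)
FIRST(Y) = { 'x' }
FIRST(Y ')') = { 'x' }
ε ∉ FIRST(Y ')'), so FOLLOW(T) is not added.
PREDICT(T → Y ')') = { 'x' }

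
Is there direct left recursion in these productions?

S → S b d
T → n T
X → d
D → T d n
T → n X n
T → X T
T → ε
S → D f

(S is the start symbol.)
S → S b d: LEFT RECURSIVE (starts with S)
T → n T: starts with n
X → d: starts with d
D → T d n: starts with T
T → n X n: starts with n
T → X T: starts with X
T → ε: starts with ε
S → D f: starts with D

The grammar has direct left recursion on: S.

Answer: Yes, S is left-recursive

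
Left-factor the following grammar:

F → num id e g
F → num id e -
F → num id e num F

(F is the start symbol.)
F → num id e F'
F' → g
F' → -
F' → num F

Left-factoring transforms A → αβ₁ | αβ₂ into A → αA' and A' → β₁ | β₂
(α is the longest common prefix among the alternatives). Repeat until
no nonterminal has two alternatives with a common prefix.

Round 1: F has alternatives sharing prefix 'num id e'. Introduce F': F → num id e F'
  Add: F' → g
  Add: F' → -
  Add: F' → num F

No remaining common prefixes — done.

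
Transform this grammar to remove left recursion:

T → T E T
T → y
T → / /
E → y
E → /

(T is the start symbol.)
T → y T'
T → / / T'
T' → E T T'
T' → ε
E → y
E → /

T is directly left-recursive. The standard transformation for
  A → A α₁ | ... | A α_m | β₁ | ... | β_n
is
  A  → β₁ A' | ... | β_n A'
  A' → α₁ A' | ... | α_m A' | ε

T → y becomes T → y T'
T → / / becomes T → / / T'
T → T E T becomes T' → E T T'
Add T' → ε

Productions for other non-terminals are unchanged:
  E → y
  E → /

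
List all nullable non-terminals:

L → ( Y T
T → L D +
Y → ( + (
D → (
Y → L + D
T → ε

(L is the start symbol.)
{ 'T' }

A non-terminal is nullable if it can derive ε (the empty string): either it has an ε-production, or it has a production whose right-hand side consists entirely of nullable non-terminals.

ε-productions: T → ε
So T is immediately nullable.
No further non-terminal can be added: every production for the remaining non-terminals contains a terminal or a non-nullable non-terminal.
Nullable = { 'T' }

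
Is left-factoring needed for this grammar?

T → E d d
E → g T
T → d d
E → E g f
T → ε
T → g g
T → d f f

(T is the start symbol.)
Yes, T has productions with common prefix 'd'

Left-factoring is needed when two productions for the same non-terminal
share a common prefix on the right-hand side.

Productions for T:
  T → E d d
  T → d d
  T → ε
  T → g g
  T → d f f
Productions for E:
  E → g T
  E → E g f

Found common prefix 'd' in productions for T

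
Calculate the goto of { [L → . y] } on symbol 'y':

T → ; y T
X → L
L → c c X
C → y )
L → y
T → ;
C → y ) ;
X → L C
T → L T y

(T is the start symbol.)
{ [L → y .] }

GOTO(I, 'y') = CLOSURE({ [A → αX.β] : [A → α.Xβ] ∈ I, X = 'y' })

Items with dot before 'y', with the dot advanced:
  [L → . y] → [L → y .]
Closure adds nothing (no advanced item has the dot before a non-terminal).

GOTO = { [L → y .] }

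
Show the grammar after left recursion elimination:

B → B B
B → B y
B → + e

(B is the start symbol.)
B → + e B'
B' → B B'
B' → y B'
B' → ε

B is directly left-recursive. The standard transformation for
  A → A α₁ | ... | A α_m | β₁ | ... | β_n
is
  A  → β₁ A' | ... | β_n A'
  A' → α₁ A' | ... | α_m A' | ε

B → + e becomes B → + e B'
B → B B becomes B' → B B'
B → B y becomes B' → y B'
Add B' → ε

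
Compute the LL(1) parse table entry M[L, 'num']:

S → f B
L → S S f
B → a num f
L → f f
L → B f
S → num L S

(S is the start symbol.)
L → S S f

To find M[L, 'num'], we find productions for L where 'num' is in the predict set (PREDICT(N → α) = (FIRST(α) \ {ε}) ∪ (FOLLOW(N) if α ⇒* ε)).

Relevant sets:
  FIRST(S) = { 'f', 'num' }
  FIRST(B) = { 'a' }

L → S S f: PREDICT = { 'f', 'num' }
  'num' is in predict set, so this production goes in M[L, 'num']
L → f f: PREDICT = { 'f' }
L → B f: PREDICT = { 'a' }

M[L, 'num'] = L → S S f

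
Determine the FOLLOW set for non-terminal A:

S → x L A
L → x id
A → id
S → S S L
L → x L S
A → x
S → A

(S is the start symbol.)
In S → x L A: A is at the end, add FOLLOW(S)
In S → A: A is at the end, add FOLLOW(S)

The FOLLOW sets referred to above (computed the same way, to a fixed point):
  FOLLOW(S) = { $, 'id', 'x' }

Taking the union: FOLLOW(A) = { $, 'id', 'x' }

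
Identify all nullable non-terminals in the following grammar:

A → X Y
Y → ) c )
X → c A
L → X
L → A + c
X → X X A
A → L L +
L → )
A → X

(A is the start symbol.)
None

A non-terminal is nullable if it can derive ε (the empty string): either it has an ε-production, or it has a production whose right-hand side consists entirely of nullable non-terminals.

There are no ε-productions, so no non-terminal can derive ε.
No non-terminals are nullable.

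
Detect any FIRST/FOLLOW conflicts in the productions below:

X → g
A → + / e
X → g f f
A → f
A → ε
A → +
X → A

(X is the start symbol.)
No FIRST/FOLLOW conflicts.

A FIRST/FOLLOW conflict occurs when a non-terminal N has a nullable alternative N → β (β ⇒* ε) and another alternative N → α with FIRST(α) ∩ FOLLOW(N) ≠ ∅: on such a lookahead the parser cannot decide between expanding α and letting N vanish via β.

Nullable non-terminals: A, X.
FIRST sets used below: FIRST(A) = { '+', 'f', ε }

A: nullable alternative(s) A → ε; FOLLOW(A) = { $ }
  A → + / e: FIRST \ {ε} = { '+' } — disjoint from FOLLOW(A)
  A → f: FIRST \ {ε} = { 'f' } — disjoint from FOLLOW(A)
  A → ε: FIRST \ {ε} = { } — this is the only nullable alternative, skip
  A → +: FIRST \ {ε} = { '+' } — disjoint from FOLLOW(A)

X: nullable alternative(s) X → A; FOLLOW(X) = { $ }
  X → g: FIRST \ {ε} = { 'g' } — disjoint from FOLLOW(X)
  X → g f f: FIRST \ {ε} = { 'g' } — disjoint from FOLLOW(X)
  X → A: FIRST \ {ε} = { '+', 'f' } — this is the only nullable alternative, skip

No FIRST/FOLLOW conflicts found.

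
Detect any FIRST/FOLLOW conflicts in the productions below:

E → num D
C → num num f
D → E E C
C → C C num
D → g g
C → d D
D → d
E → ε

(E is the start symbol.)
Nullable non-terminals: E.

E: nullable alternative(s) E → ε; FOLLOW(E) = { $, 'd', 'num' }
  E → num D: FIRST \ {ε} = { 'num' } — overlaps FOLLOW(E) on { 'num' }: CONFLICT
  E → ε: FIRST \ {ε} = { } — this is the only nullable alternative, skip

C, D have no nullable alternative, so no FIRST/FOLLOW check is needed there.

So the grammar has 1 FIRST/FOLLOW conflict (marked CONFLICT above).

Answer: Yes. E → num D with FOLLOW(E) on { 'num' }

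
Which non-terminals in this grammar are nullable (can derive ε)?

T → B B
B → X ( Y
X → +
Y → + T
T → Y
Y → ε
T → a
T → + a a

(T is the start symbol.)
{ 'T', 'Y' }

A non-terminal is nullable if it can derive ε (the empty string): either it has an ε-production, or it has a production whose right-hand side consists entirely of nullable non-terminals.

ε-productions: Y → ε
So Y is immediately nullable.
T → Y: every symbol on the right is nullable, so T is nullable too.
No further non-terminal can be added: every production for the remaining non-terminals contains a terminal or a non-nullable non-terminal.
Nullable = { 'T', 'Y' }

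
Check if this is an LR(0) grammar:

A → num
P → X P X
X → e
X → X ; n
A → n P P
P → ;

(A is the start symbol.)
Augment with A' → A and build the canonical LR(0) collection (I0 = CLOSURE({[A' → . A]}), then GOTO on every symbol after a dot until no new states appear). It has 14 states:
  I0: { [A → . n P P], [A → . num], [A' → . A] }  — shift
  I1: { [A' → A .] }  — accept
  I2: { [A → n . P P], [P → . ;], [P → . X P X], [X → . X ; n], [X → . e] }  — shift
  I3: { [A → num .] }  — reduce
  I4: { [P → ; .] }  — reduce
  I5: { [A → n P . P], [P → . ;], [P → . X P X], [X → . X ; n], [X → . e] }  — shift
  I6: { [P → . ;], [P → . X P X], [P → X . P X], [X → . X ; n], [X → . e], [X → X . ; n] }  — shift
  I7: { [X → e .] }  — reduce
  I8: { [P → ; .], [X → X ; . n] }  — shift, reduce
  I9: { [P → X P . X], [X → . X ; n], [X → . e] }  — shift
  I10: { [P → X P X .], [X → X . ; n] }  — shift, reduce
  I11: { [X → X ; . n] }  — shift
  I12: { [X → X ; n .] }  — reduce
  I13: { [A → n P P .] }  — reduce

Conflict in state I8:
  Shift-reduce conflict between [P → ; .] and [X → X ; . n]
So the grammar is NOT LR(0).

Answer: No. Shift-reduce conflict between [P → ; .] and [X → X ; . n]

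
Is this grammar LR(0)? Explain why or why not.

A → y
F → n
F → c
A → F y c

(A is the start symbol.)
Augment with A' → A and build the canonical LR(0) collection (I0 = CLOSURE({[A' → . A]}), then GOTO on every symbol after a dot until no new states appear). It has 8 states:
  I0: { [A → . F y c], [A → . y], [A' → . A], [F → . c], [F → . n] }  — shift
  I1: { [A' → A .] }  — accept
  I2: { [A → F . y c] }  — shift
  I3: { [F → c .] }  — reduce
  I4: { [F → n .] }  — reduce
  I5: { [A → y .] }  — reduce
  I6: { [A → F y . c] }  — shift
  I7: { [A → F y c .] }  — reduce

Every state is either a pure shift/goto state or contains exactly one complete item and nothing to shift — no conflicts. The grammar is LR(0).

Answer: Yes, the grammar is LR(0)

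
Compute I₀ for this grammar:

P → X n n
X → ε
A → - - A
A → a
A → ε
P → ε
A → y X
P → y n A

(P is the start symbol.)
{ [P → . X n n], [P → . y n A], [P → .], [P' → . P], [X → .] }

First, augment the grammar with P' → P
I₀ = CLOSURE({ [P' → . P] }):
  [P' → . P] has the dot before P: add [P → . X n n], [P → .], [P → . y n A]
  [P → . X n n] has the dot before X: add [X → .]
No further items can be added.

I₀ = { [P → . X n n], [P → . y n A], [P → .], [P' → . P], [X → .] }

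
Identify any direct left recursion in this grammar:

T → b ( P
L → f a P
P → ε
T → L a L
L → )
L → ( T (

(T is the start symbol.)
No direct left recursion

T → b ( P: starts with b
L → f a P: starts with f
P → ε: starts with ε
T → L a L: starts with L
L → ): starts with ')'
L → ( T (: starts with '('

No direct left recursion found.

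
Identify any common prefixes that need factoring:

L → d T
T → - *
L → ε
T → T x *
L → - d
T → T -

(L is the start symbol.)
Left-factoring is needed when two productions for the same non-terminal
share a common prefix on the right-hand side.

Productions for L:
  L → d T
  L → ε
  L → - d
Productions for T:
  T → - *
  T → T x *
  T → T -

Found common prefix 'T' in productions for T

Answer: Yes, T has productions with common prefix 'T'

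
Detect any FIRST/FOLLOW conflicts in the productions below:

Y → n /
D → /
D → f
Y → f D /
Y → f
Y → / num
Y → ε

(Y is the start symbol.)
Nullable non-terminals: Y.

Y: nullable alternative(s) Y → ε; FOLLOW(Y) = { $ }
  Y → n /: FIRST \ {ε} = { 'n' } — disjoint from FOLLOW(Y)
  Y → f D /: FIRST \ {ε} = { 'f' } — disjoint from FOLLOW(Y)
  Y → f: FIRST \ {ε} = { 'f' } — disjoint from FOLLOW(Y)
  Y → / num: FIRST \ {ε} = { '/' } — disjoint from FOLLOW(Y)
  Y → ε: FIRST \ {ε} = { } — this is the only nullable alternative, skip

D has no nullable alternative, so no FIRST/FOLLOW check is needed there.

No FIRST/FOLLOW conflicts found.

Answer: No FIRST/FOLLOW conflicts.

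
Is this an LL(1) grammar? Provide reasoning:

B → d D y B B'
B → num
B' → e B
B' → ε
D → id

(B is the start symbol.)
No. Predict set conflict for B': { 'e' }

Relevant sets:
  FOLLOW(B') = { $, 'e' }

For B:
  PREDICT(B → d D y B B') = { 'd' }
  PREDICT(B → num) = { 'num' }
For B':
  PREDICT(B' → e B) = { 'e' }
  PREDICT(B' → ε) = { $, 'e' }
D has a single production, so nothing to check there.

Conflict found: Predict set conflict for B': { 'e' }
The grammar is NOT LL(1).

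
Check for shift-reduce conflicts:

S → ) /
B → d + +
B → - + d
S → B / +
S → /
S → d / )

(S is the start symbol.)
No shift-reduce conflicts

Augment with S' → S and build the canonical LR(0) collection (I0 = CLOSURE({[S' → . S]}), then GOTO on every symbol after a dot until no new states appear). It has 16 states:
  I0: { [B → . - + d], [B → . d + +], [S → . ) /], [S → . /], [S → . B / +], [S → . d / )], [S' → . S] }  — shift
  I1: { [S → ) . /] }  — shift
  I2: { [B → - . + d] }  — shift
  I3: { [S → / .] }  — reduce
  I4: { [S → B . / +] }  — shift
  I5: { [S' → S .] }  — accept
  I6: { [B → d . + +], [S → d . / )] }  — shift
  I7: { [B → d + . +] }  — shift
  I8: { [S → d / . )] }  — shift
  I9: { [S → d / ) .] }  — reduce
  I10: { [B → d + + .] }  — reduce
  I11: { [S → B / . +] }  — shift
  I12: { [S → B / + .] }  — reduce
  I13: { [B → - + . d] }  — shift
  I14: { [B → - + d .] }  — reduce
  I15: { [S → ) / .] }  — reduce

No state contains both a complete item and a shift item.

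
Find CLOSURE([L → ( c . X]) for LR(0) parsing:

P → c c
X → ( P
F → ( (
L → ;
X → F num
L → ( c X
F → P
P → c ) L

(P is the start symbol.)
Start with: [L → ( c . X]
  [L → ( c . X] has the dot before X: add [X → . ( P], [X → . F num]
  [X → . F num] has the dot before F: add [F → . ( (], [F → . P]
  [F → . P] has the dot before P: add [P → . c c], [P → . c ) L]
No further items can be added.

CLOSURE = { [F → . ( (], [F → . P], [L → ( c . X], [P → . c ) L], [P → . c c], [X → . ( P], [X → . F num] }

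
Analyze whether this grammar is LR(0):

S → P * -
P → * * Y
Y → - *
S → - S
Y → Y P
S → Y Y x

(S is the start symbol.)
No. Shift-reduce conflict between [Y → - * .] and [P → * . * Y]

A grammar is LR(0) if no state in the canonical LR(0) collection has:
  - both a shift item (dot before a terminal) and a complete item (shift-reduce conflict), or
  - two or more complete items (reduce-reduce conflict; the accept item [S' → S .] counts as a complete item here).

Augment with S' → S and build the canonical LR(0) collection (I0 = CLOSURE({[S' → . S]}), then GOTO on every symbol after a dot until no new states appear). It has 17 states:
  I0: { [P → . * * Y], [S → . - S], [S → . P * -], [S → . Y Y x], [S' → . S], [Y → . - *], [Y → . Y P] }  — shift
  I1: { [P → * . * Y] }  — shift
  I2: { [P → . * * Y], [S → - . S], [S → . - S], [S → . P * -], [S → . Y Y x], [Y → - . *], [Y → . - *], [Y → . Y P] }  — shift
  I3: { [S → P . * -] }  — shift
  I4: { [S' → S .] }  — accept
  I5: { [P → . * * Y], [S → Y . Y x], [Y → . - *], [Y → . Y P], [Y → Y . P] }  — shift
  I6: { [Y → - . *] }  — shift
  I7: { [Y → Y P .] }  — reduce
  I8: { [P → . * * Y], [S → Y Y . x], [Y → Y . P] }  — shift
  I9: { [S → Y Y x .] }  — reduce
  I10: { [Y → - * .] }  — reduce
  I11: { [S → P * . -] }  — shift
  I12: { [S → P * - .] }  — reduce
  I13: { [P → * . * Y], [Y → - * .] }  — shift, reduce
  I14: { [S → - S .] }  — reduce
  I15: { [P → * * . Y], [Y → . - *], [Y → . Y P] }  — shift
  I16: { [P → * * Y .], [P → . * * Y], [Y → Y . P] }  — shift, reduce

Conflict in state I13:
  Shift-reduce conflict between [Y → - * .] and [P → * . * Y]
So the grammar is NOT LR(0).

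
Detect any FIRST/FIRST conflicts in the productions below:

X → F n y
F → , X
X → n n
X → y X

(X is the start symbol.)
No FIRST/FIRST conflicts.

A FIRST/FIRST conflict occurs when two productions N → α and N → β for the same non-terminal have FIRST(α) ∩ FIRST(β) ≠ ∅ (with ε ∈ FIRST of a nullable right-hand side, so two nullable alternatives also conflict).

FIRST sets of the non-terminals at (or reachable through a nullable prefix from) the front of some alternative:
  FIRST(F) = { ',' }

Productions for X:
  X → F n y: FIRST = { ',' }
  X → n n: FIRST = { 'n' }
  X → y X: FIRST = { 'y' }
F has only one production, so no FIRST/FIRST conflict is possible there.

All alternatives of each non-terminal have pairwise disjoint FIRST sets.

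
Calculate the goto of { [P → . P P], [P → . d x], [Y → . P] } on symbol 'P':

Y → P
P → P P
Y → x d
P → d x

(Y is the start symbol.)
GOTO(I, 'P') = CLOSURE({ [A → αX.β] : [A → α.Xβ] ∈ I, X = 'P' })

Items with dot before 'P', with the dot advanced:
  [P → . P P] → [P → P . P]
  [Y → . P] → [Y → P .]
Closure of the advanced items:
  [P → P . P] has the dot before P: add [P → . P P], [P → . d x]

GOTO = { [P → . P P], [P → . d x], [P → P . P], [Y → P .] }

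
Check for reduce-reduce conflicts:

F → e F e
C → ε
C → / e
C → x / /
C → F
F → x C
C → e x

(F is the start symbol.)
Augment with F' → F and build the canonical LR(0) collection (I0 = CLOSURE({[F' → . F]}), then GOTO on every symbol after a dot until no new states appear). It has 15 states:
  I0: { [F → . e F e], [F → . x C], [F' → . F] }  — shift
  I1: { [F' → F .] }  — accept
  I2: { [F → . e F e], [F → . x C], [F → e . F e] }  — shift
  I3: { [C → . / e], [C → . F], [C → . e x], [C → . x / /], [C → .], [F → . e F e], [F → . x C], [F → x . C] }  — shift, reduce
  I4: { [C → / . e] }  — shift
  I5: { [F → x C .] }  — reduce
  I6: { [C → F .] }  — reduce
  I7: { [C → e . x], [F → . e F e], [F → . x C], [F → e . F e] }  — shift
  I8: { [C → . / e], [C → . F], [C → . e x], [C → . x / /], [C → .], [C → x . / /], [F → . e F e], [F → . x C], [F → x . C] }  — shift, reduce
  I9: { [C → / . e], [C → x / . /] }  — shift
  I10: { [C → x / / .] }  — reduce
  I11: { [C → / e .] }  — reduce
  I12: { [F → e F . e] }  — shift
  I13: { [C → . / e], [C → . F], [C → . e x], [C → . x / /], [C → .], [C → e x .], [F → . e F e], [F → . x C], [F → x . C] }  — shift, 2 reduces
  I14: { [F → e F e .] }  — reduce

I13 contains complete items [C → .], [C → e x .] — reduce-reduce conflict.

Answer: Yes — I13: [C → .] vs [C → e x .]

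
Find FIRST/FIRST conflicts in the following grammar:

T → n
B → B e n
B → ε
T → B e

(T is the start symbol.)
No FIRST/FIRST conflicts.

A FIRST/FIRST conflict occurs when two productions N → α and N → β for the same non-terminal have FIRST(α) ∩ FIRST(β) ≠ ∅ (with ε ∈ FIRST of a nullable right-hand side, so two nullable alternatives also conflict).

FIRST sets of the non-terminals at (or reachable through a nullable prefix from) the front of some alternative:
  FIRST(B) = { 'e', ε }

Productions for T:
  T → n: FIRST = { 'n' }
  T → B e: FIRST = { 'e' }
Productions for B:
  B → B e n: FIRST = { 'e' }
  B → ε: FIRST = { ε }

All alternatives of each non-terminal have pairwise disjoint FIRST sets.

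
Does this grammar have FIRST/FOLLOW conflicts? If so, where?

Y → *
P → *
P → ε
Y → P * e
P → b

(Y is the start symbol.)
A FIRST/FOLLOW conflict occurs when a non-terminal N has a nullable alternative N → β (β ⇒* ε) and another alternative N → α with FIRST(α) ∩ FOLLOW(N) ≠ ∅: on such a lookahead the parser cannot decide between expanding α and letting N vanish via β.

Nullable non-terminals: P.

P: nullable alternative(s) P → ε; FOLLOW(P) = { '*' }
  P → *: FIRST \ {ε} = { '*' } — overlaps FOLLOW(P) on { '*' }: CONFLICT
  P → ε: FIRST \ {ε} = { } — this is the only nullable alternative, skip
  P → b: FIRST \ {ε} = { 'b' } — disjoint from FOLLOW(P)

Y has no nullable alternative, so no FIRST/FOLLOW check is needed there.

So the grammar has 1 FIRST/FOLLOW conflict (marked CONFLICT above).

Answer: Yes. P → '*' with FOLLOW(P) on { '*' }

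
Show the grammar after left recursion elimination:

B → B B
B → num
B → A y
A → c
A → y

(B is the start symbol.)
B → num B'
B → A y B'
B' → B B'
B' → ε
A → c
A → y

B is directly left-recursive. The standard transformation for
  A → A α₁ | ... | A α_m | β₁ | ... | β_n
is
  A  → β₁ A' | ... | β_n A'
  A' → α₁ A' | ... | α_m A' | ε

B → num becomes B → num B'
B → A y becomes B → A y B'
B → B B becomes B' → B B'
Add B' → ε

Productions for other non-terminals are unchanged:
  A → c
  A → y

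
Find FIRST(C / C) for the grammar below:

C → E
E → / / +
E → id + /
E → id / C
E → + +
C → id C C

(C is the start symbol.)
FIRST sets of the non-terminals involved (from the grammar, by fixed-point iteration):
  FIRST(C) = { '+', '/', 'id' }

To compute FIRST(C / C), process the symbols left to right:
Symbol C is a non-terminal. Add FIRST(C) \ {ε} = { '+', '/', 'id' }
C is not nullable (ε ∉ FIRST(C)), so stop here.
FIRST(C / C) = { '+', '/', 'id' }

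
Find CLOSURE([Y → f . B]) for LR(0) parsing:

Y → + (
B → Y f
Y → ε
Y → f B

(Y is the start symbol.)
To compute CLOSURE, for each item [A → α.Bβ] where B is a non-terminal, add [B → .γ] for all productions B → γ; repeat for the newly added items until nothing changes.

Start with: [Y → f . B]
  [Y → f . B] has the dot before B: add [B → . Y f]
  [B → . Y f] has the dot before Y: add [Y → . + (], [Y → .], [Y → . f B]
No further items can be added.

CLOSURE = { [B → . Y f], [Y → . + (], [Y → . f B], [Y → .], [Y → f . B] }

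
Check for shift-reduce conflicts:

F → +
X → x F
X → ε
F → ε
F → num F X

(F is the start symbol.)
Yes — I0: [F → .] vs [F → . +]; I3: [F → .] vs [F → . +]; I4: [X → .] vs [X → . x F]; I6: [F → .] vs [F → . +]

A shift-reduce conflict occurs when an LR(0) state has both:
  - a complete (reduce) item [A → α .] (dot at the end), and
  - a shift item [B → β . c γ] (dot before a terminal).

Augment with F' → F and build the canonical LR(0) collection (I0 = CLOSURE({[F' → . F]}), then GOTO on every symbol after a dot until no new states appear). It has 8 states:
  I0: { [F → . +], [F → . num F X], [F → .], [F' → . F] }  — shift, reduce
  I1: { [F → + .] }  — reduce
  I2: { [F' → F .] }  — accept
  I3: { [F → . +], [F → . num F X], [F → .], [F → num . F X] }  — shift, reduce
  I4: { [F → num F . X], [X → . x F], [X → .] }  — shift, reduce
  I5: { [F → num F X .] }  — reduce
  I6: { [F → . +], [F → . num F X], [F → .], [X → x . F] }  — shift, reduce
  I7: { [X → x F .] }  — reduce

I0 contains reduce item [F → .] and shift items [F → . +], [F → . num F X] — shift-reduce conflict.
I3 contains reduce item [F → .] and shift items [F → . +], [F → . num F X] — shift-reduce conflict.
I4 contains reduce item [X → .] and shift item [X → . x F] — shift-reduce conflict.
I6 contains reduce item [F → .] and shift items [F → . +], [F → . num F X] — shift-reduce conflict.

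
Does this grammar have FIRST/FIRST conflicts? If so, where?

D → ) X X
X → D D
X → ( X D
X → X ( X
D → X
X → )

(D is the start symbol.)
A FIRST/FIRST conflict occurs when two productions N → α and N → β for the same non-terminal have FIRST(α) ∩ FIRST(β) ≠ ∅ (with ε ∈ FIRST of a nullable right-hand side, so two nullable alternatives also conflict).

FIRST sets of the non-terminals at (or reachable through a nullable prefix from) the front of some alternative:
  FIRST(X) = { '(', ')' }
  FIRST(D) = { '(', ')' }

Productions for D:
  D → ) X X: FIRST = { ')' }
  D → X: FIRST = { '(', ')' }
Productions for X:
  X → D D: FIRST = { '(', ')' }
  X → ( X D: FIRST = { '(' }
  X → X ( X: FIRST = { '(', ')' }
  X → ): FIRST = { ')' }

Conflict for D: D → ) X X and D → X
  Overlap: { ')' }
Conflict for X: X → D D and X → ( X D
  Overlap: { '(' }
Conflict for X: X → D D and X → X ( X
  Overlap: { '(', ')' }
Conflict for X: X → D D and X → )
  Overlap: { ')' }
Conflict for X: X → ( X D and X → X ( X
  Overlap: { '(' }
Conflict for X: X → X ( X and X → )
  Overlap: { ')' }

Answer: Yes. D → ')' X X / D → X on { ')' }; X → D D / X → '(' X D on { '(' }; X → D D / X → X '(' X on { '(', ')' }; X → D D / X → ')' on { ')' }; X → '(' X D / X → X '(' X on { '(' }; X → X '(' X / X → ')' on { ')' }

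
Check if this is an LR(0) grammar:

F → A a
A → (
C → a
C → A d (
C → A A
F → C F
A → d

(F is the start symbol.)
A grammar is LR(0) if no state in the canonical LR(0) collection has:
  - both a shift item (dot before a terminal) and a complete item (shift-reduce conflict), or
  - two or more complete items (reduce-reduce conflict; the accept item [F' → F .] counts as a complete item here).

Augment with F' → F and build the canonical LR(0) collection (I0 = CLOSURE({[F' → . F]}), then GOTO on every symbol after a dot until no new states appear). It has 12 states:
  I0: { [A → . (], [A → . d], [C → . A A], [C → . A d (], [C → . a], [F → . A a], [F → . C F], [F' → . F] }  — shift
  I1: { [A → ( .] }  — reduce
  I2: { [A → . (], [A → . d], [C → A . A], [C → A . d (], [F → A . a] }  — shift
  I3: { [A → . (], [A → . d], [C → . A A], [C → . A d (], [C → . a], [F → . A a], [F → . C F], [F → C . F] }  — shift
  I4: { [F' → F .] }  — accept
  I5: { [C → a .] }  — reduce
  I6: { [A → d .] }  — reduce
  I7: { [F → C F .] }  — reduce
  I8: { [C → A A .] }  — reduce
  I9: { [F → A a .] }  — reduce
  I10: { [A → d .], [C → A d . (] }  — shift, reduce
  I11: { [C → A d ( .] }  — reduce

Conflict in state I10:
  Shift-reduce conflict between [A → d .] and [C → A d . (]
So the grammar is NOT LR(0).

Answer: No. Shift-reduce conflict between [A → d .] and [C → A d . (]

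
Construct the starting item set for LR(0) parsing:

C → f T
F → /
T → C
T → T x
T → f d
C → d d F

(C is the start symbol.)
{ [C → . d d F], [C → . f T], [C' → . C] }

First, augment the grammar with C' → C
I₀ = CLOSURE({ [C' → . C] }):
  [C' → . C] has the dot before C: add [C → . f T], [C → . d d F]
No further items can be added.

I₀ = { [C → . d d F], [C → . f T], [C' → . C] }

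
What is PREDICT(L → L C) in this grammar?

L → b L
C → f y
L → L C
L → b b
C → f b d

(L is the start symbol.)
{ 'b' }

PREDICT(L → L C) = (FIRST(RHS) \ {ε}) ∪ (FOLLOW(L) if ε ∈ FIRST(RHS), i.e. RHS ⇒* ε)
FIRST(L) = { 'b' }
FIRST(L C) = { 'b' }
ε ∉ FIRST(L C), so FOLLOW(L) is not added.
PREDICT(L → L C) = { 'b' }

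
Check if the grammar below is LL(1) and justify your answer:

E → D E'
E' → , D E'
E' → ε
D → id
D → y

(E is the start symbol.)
Yes, the grammar is LL(1).

A grammar is LL(1) if for each non-terminal N with multiple productions, the predict sets of those productions are pairwise disjoint, where PREDICT(N → α) = (FIRST(α) \ {ε}) ∪ (FOLLOW(N) if α ⇒* ε).

Relevant sets:
  FOLLOW(E') = { $ }

For E':
  PREDICT(E' → ',' D E') = { ',' }
  PREDICT(E' → ε) = { $ }
For D:
  PREDICT(D → id) = { 'id' }
  PREDICT(D → y) = { 'y' }
E has a single production, so nothing to check there.

All predict sets are disjoint. The grammar IS LL(1).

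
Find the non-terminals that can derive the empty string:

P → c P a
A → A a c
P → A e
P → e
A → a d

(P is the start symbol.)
None

A non-terminal is nullable if it can derive ε (the empty string): either it has an ε-production, or it has a production whose right-hand side consists entirely of nullable non-terminals.

There are no ε-productions, so no non-terminal can derive ε.
No non-terminals are nullable.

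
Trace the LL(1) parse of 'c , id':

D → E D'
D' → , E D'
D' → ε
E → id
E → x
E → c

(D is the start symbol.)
LL(1) parsing maintains a stack (initially the start symbol over $) and the input. At each step: if the stack top is a terminal, match it against the current input token; if it is a non-terminal N, replace it with the RHS of M[N, lookahead] (the unique production whose predict set contains the lookahead).

Stack is shown with the top on the left.

Stack     Input     Action
--------------------------
D $       c , id $  output D → E D'
E D' $    c , id $  output E → c
c D' $    c , id $  match 'c'
D' $      , id $    output D' → , E D'
, E D' $  , id $    match ','
E D' $    id $      output E → id
id D' $   id $      match 'id'
D' $      $         output D' → ε
$         $         accept

The string is accepted.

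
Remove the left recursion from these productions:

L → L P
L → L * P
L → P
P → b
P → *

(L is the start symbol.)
L is directly left-recursive. The standard transformation for
  A → A α₁ | ... | A α_m | β₁ | ... | β_n
is
  A  → β₁ A' | ... | β_n A'
  A' → α₁ A' | ... | α_m A' | ε

L → P becomes L → P L'
L → L P becomes L' → P L'
L → L * P becomes L' → * P L'
Add L' → ε

Productions for other non-terminals are unchanged:
  P → b
  P → *

Resulting grammar:
L → P L'
L' → P L'
L' → * P L'
L' → ε
P → b
P → *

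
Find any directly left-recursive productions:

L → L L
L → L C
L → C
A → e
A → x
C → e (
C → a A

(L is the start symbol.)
Direct left recursion occurs when N → N α for some non-terminal N (the right-hand side begins with the left-hand side itself).

L → L L: LEFT RECURSIVE (starts with L)
L → L C: LEFT RECURSIVE (starts with L)
L → C: starts with C
A → e: starts with e
A → x: starts with x
C → e (: starts with e
C → a A: starts with a

The grammar has direct left recursion on: L.

Answer: Yes, L is left-recursive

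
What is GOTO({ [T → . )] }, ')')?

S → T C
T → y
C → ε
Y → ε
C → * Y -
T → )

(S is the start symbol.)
{ [T → ) .] }

GOTO(I, ')') = CLOSURE({ [A → αX.β] : [A → α.Xβ] ∈ I, X = ')' })

Items with dot before ')', with the dot advanced:
  [T → . )] → [T → ) .]
Closure adds nothing (no advanced item has the dot before a non-terminal).

GOTO = { [T → ) .] }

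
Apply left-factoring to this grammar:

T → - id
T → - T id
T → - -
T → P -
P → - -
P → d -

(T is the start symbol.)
Left-factoring transforms A → αβ₁ | αβ₂ into A → αA' and A' → β₁ | β₂
(α is the longest common prefix among the alternatives). Repeat until
no nonterminal has two alternatives with a common prefix.

Round 1: T has alternatives sharing prefix '-'. Introduce T': T → - T'
  Add: T' → id
  Add: T' → T id
  Add: T' → -

No remaining common prefixes — done.

Resulting grammar:
T → - T'
T' → id
T' → T id
T' → -
T → P -
P → - -
P → d -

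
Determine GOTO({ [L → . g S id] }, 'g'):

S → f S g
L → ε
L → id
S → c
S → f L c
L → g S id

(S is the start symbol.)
{ [L → g . S id], [S → . c], [S → . f L c], [S → . f S g] }

GOTO(I, 'g') = CLOSURE({ [A → αX.β] : [A → α.Xβ] ∈ I, X = 'g' })

Items with dot before 'g', with the dot advanced:
  [L → . g S id] → [L → g . S id]
Closure of the advanced items:
  [L → g . S id] has the dot before S: add [S → . f S g], [S → . c], [S → . f L c]

GOTO = { [L → g . S id], [S → . c], [S → . f L c], [S → . f S g] }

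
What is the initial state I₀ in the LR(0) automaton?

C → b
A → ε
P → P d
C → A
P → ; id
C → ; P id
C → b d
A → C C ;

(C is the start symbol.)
{ [A → . C C ;], [A → .], [C → . ; P id], [C → . A], [C → . b d], [C → . b], [C' → . C] }

First, augment the grammar with C' → C
I₀ = CLOSURE({ [C' → . C] }):
  [C' → . C] has the dot before C: add [C → . b], [C → . A], [C → . ; P id], [C → . b d]
  [C → . A] has the dot before A: add [A → .], [A → . C C ;]
No further items can be added.

I₀ = { [A → . C C ;], [A → .], [C → . ; P id], [C → . A], [C → . b d], [C → . b], [C' → . C] }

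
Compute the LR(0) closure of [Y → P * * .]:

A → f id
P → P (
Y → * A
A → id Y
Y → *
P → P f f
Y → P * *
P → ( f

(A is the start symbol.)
{ [Y → P * * .] }

Start with: [Y → P * * .]
The dot is at the end, so nothing is added.

CLOSURE = { [Y → P * * .] }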